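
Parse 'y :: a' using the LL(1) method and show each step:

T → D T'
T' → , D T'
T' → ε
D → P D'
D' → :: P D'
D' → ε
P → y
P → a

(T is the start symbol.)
LL(1) parsing maintains a stack (initially the start symbol over $) and the input. At each step: if the stack top is a terminal, match it against the current input token; if it is a non-terminal N, replace it with the RHS of M[N, lookahead] (the unique production whose predict set contains the lookahead).

Stack is shown with the top on the left.

Stack         Input     Action
------------------------------
T $           y :: a $  output T → D T'
D T' $        y :: a $  output D → P D'
P D' T' $     y :: a $  output P → y
y D' T' $     y :: a $  match 'y'
D' T' $       :: a $    output D' → :: P D'
:: P D' T' $  :: a $    match '::'
P D' T' $     a $       output P → a
a D' T' $     a $       match 'a'
D' T' $       $         output D' → ε
T' $          $         output T' → ε
$             $         accept

The string is accepted.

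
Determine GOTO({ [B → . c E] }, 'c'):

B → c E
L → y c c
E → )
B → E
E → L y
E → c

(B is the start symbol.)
GOTO(I, 'c') = CLOSURE({ [A → αX.β] : [A → α.Xβ] ∈ I, X = 'c' })

Items with dot before 'c', with the dot advanced:
  [B → . c E] → [B → c . E]
Closure of the advanced items:
  [B → c . E] has the dot before E: add [E → . )], [E → . L y], [E → . c]
  [E → . L y] has the dot before L: add [L → . y c c]

GOTO = { [B → c . E], [E → . )], [E → . L y], [E → . c], [L → . y c c] }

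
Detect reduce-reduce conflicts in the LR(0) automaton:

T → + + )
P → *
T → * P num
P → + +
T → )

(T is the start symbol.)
No reduce-reduce conflicts

A reduce-reduce conflict occurs when an LR(0) state has two complete items [A → α .] and [B → β .] — both call for a reduction, and with no lookahead the parser cannot choose between them.

Augment with T' → T and build the canonical LR(0) collection (I0 = CLOSURE({[T' → . T]}), then GOTO on every symbol after a dot until no new states appear). It has 12 states:
  I0: { [T → . )], [T → . * P num], [T → . + + )], [T' → . T] }  — shift
  I1: { [T → ) .] }  — reduce
  I2: { [P → . *], [P → . + +], [T → * . P num] }  — shift
  I3: { [T → + . + )] }  — shift
  I4: { [T' → T .] }  — accept
  I5: { [T → + + . )] }  — shift
  I6: { [T → + + ) .] }  — reduce
  I7: { [P → * .] }  — reduce
  I8: { [P → + . +] }  — shift
  I9: { [T → * P . num] }  — shift
  I10: { [T → * P num .] }  — reduce
  I11: { [P → + + .] }  — reduce

No state contains more than one complete item.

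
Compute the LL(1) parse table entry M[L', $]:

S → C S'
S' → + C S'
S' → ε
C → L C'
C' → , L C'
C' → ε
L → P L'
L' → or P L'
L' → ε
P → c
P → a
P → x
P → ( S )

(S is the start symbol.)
To find M[L', $], we find productions for L' where $ is in the predict set (PREDICT(N → α) = (FIRST(α) \ {ε}) ∪ (FOLLOW(N) if α ⇒* ε)).

Relevant sets:
  FOLLOW(L') = { $, ')', '+', ',' }

L' → or P L': PREDICT = { 'or' }
L' → ε: PREDICT = { $, ')', '+', ',' }
  $ is in predict set, so this production goes in M[L', $]

M[L', $] = L' → ε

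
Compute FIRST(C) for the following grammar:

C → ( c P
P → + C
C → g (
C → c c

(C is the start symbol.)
From C → ( c P:
  - '(' is a terminal: add '(' and stop
From C → g (:
  - g is a terminal: add 'g' and stop
From C → c c:
  - c is a terminal: add 'c' and stop

Collecting: FIRST(C) = { '(', 'c', 'g' }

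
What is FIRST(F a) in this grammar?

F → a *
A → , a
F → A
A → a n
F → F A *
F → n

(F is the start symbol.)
FIRST sets of the non-terminals involved (from the grammar, by fixed-point iteration):
  FIRST(F) = { ',', 'a', 'n' }

To compute FIRST(F a), process the symbols left to right:
Symbol F is a non-terminal. Add FIRST(F) \ {ε} = { ',', 'a', 'n' }
F is not nullable (ε ∉ FIRST(F)), so stop here.
FIRST(F a) = { ',', 'a', 'n' }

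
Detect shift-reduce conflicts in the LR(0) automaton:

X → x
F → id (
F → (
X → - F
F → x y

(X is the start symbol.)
No shift-reduce conflicts

Augment with X' → X and build the canonical LR(0) collection (I0 = CLOSURE({[X' → . X]}), then GOTO on every symbol after a dot until no new states appear). It has 10 states:
  I0: { [X → . - F], [X → . x], [X' → . X] }  — shift
  I1: { [F → . (], [F → . id (], [F → . x y], [X → - . F] }  — shift
  I2: { [X' → X .] }  — accept
  I3: { [X → x .] }  — reduce
  I4: { [F → ( .] }  — reduce
  I5: { [X → - F .] }  — reduce
  I6: { [F → id . (] }  — shift
  I7: { [F → x . y] }  — shift
  I8: { [F → x y .] }  — reduce
  I9: { [F → id ( .] }  — reduce

No state contains both a complete item and a shift item.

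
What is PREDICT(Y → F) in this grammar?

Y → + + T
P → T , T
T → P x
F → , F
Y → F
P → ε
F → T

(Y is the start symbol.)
PREDICT(Y → F) = (FIRST(RHS) \ {ε}) ∪ (FOLLOW(Y) if ε ∈ FIRST(RHS), i.e. RHS ⇒* ε)
FIRST(F) = { ',', 'x' }
FIRST(F) = { ',', 'x' }
ε ∉ FIRST(F), so FOLLOW(Y) is not added.
PREDICT(Y → F) = { ',', 'x' }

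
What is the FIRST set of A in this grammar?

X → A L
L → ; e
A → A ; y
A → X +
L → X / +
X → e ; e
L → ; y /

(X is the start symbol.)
FIRST sets of the other non-terminals involved (by the same procedure, iterated to a fixed point):
  FIRST(X) = { 'e' }

From A → A ; y:
  - A is the symbol being defined: contributes nothing new
    A is not nullable, so stop
From A → X +:
  - X is a non-terminal: add FIRST(X) \ {ε} = { 'e' }
    X is not nullable, so stop

Collecting: FIRST(A) = { 'e' }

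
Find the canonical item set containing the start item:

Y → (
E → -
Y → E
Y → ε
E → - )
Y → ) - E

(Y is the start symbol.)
{ [E → . - )], [E → . -], [Y → . (], [Y → . ) - E], [Y → . E], [Y → .], [Y' → . Y] }

First, augment the grammar with Y' → Y
I₀ = CLOSURE({ [Y' → . Y] }):
  [Y' → . Y] has the dot before Y: add [Y → . (], [Y → . E], [Y → .], [Y → . ) - E]
  [Y → . E] has the dot before E: add [E → . -], [E → . - )]
No further items can be added.

I₀ = { [E → . - )], [E → . -], [Y → . (], [Y → . ) - E], [Y → . E], [Y → .], [Y' → . Y] }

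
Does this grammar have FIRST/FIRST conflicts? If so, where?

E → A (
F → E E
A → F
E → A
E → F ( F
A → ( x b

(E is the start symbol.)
Yes. E → A '(' / E → A on { '(' }; E → A '(' / E → F '(' F on { '(' }; E → A / E → F '(' F on { '(' }; A → F / A → '(' x b on { '(' }

A FIRST/FIRST conflict occurs when two productions N → α and N → β for the same non-terminal have FIRST(α) ∩ FIRST(β) ≠ ∅ (with ε ∈ FIRST of a nullable right-hand side, so two nullable alternatives also conflict).

FIRST sets of the non-terminals at (or reachable through a nullable prefix from) the front of some alternative:
  FIRST(A) = { '(' }
  FIRST(F) = { '(' }

Productions for E:
  E → A (: FIRST = { '(' }
  E → A: FIRST = { '(' }
  E → F ( F: FIRST = { '(' }
Productions for A:
  A → F: FIRST = { '(' }
  A → ( x b: FIRST = { '(' }
F has only one production, so no FIRST/FIRST conflict is possible there.

Conflict for E: E → A ( and E → A
  Overlap: { '(' }
Conflict for E: E → A ( and E → F ( F
  Overlap: { '(' }
Conflict for E: E → A and E → F ( F
  Overlap: { '(' }
Conflict for A: A → F and A → ( x b
  Overlap: { '(' }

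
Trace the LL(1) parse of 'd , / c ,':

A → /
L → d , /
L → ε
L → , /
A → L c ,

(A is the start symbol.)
LL(1) parsing maintains a stack (initially the start symbol over $) and the input. At each step: if the stack top is a terminal, match it against the current input token; if it is a non-terminal N, replace it with the RHS of M[N, lookahead] (the unique production whose predict set contains the lookahead).

Stack is shown with the top on the left.

Stack        Input        Action
--------------------------------
A $          d , / c , $  output A → L c ,
L c , $      d , / c , $  output L → d , /
d , / c , $  d , / c , $  match 'd'
, / c , $    , / c , $    match ','
/ c , $      / c , $      match '/'
c , $        c , $        match 'c'
, $          , $          match ','
$            $            accept

The string is accepted.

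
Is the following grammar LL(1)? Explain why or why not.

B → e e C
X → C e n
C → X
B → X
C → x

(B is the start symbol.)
A grammar is LL(1) if for each non-terminal N with multiple productions, the predict sets of those productions are pairwise disjoint, where PREDICT(N → α) = (FIRST(α) \ {ε}) ∪ (FOLLOW(N) if α ⇒* ε).

Relevant sets:
  FIRST(X) = { 'x' }

For B:
  PREDICT(B → e e C) = { 'e' }
  PREDICT(B → X) = { 'x' }
For C:
  PREDICT(C → X) = { 'x' }
  PREDICT(C → x) = { 'x' }
X has a single production, so nothing to check there.

Conflict found: Predict set conflict for C: { 'x' }
The grammar is NOT LL(1).

Answer: No. Predict set conflict for C: { 'x' }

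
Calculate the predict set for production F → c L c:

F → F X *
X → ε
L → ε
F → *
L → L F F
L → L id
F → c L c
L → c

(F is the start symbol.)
PREDICT(F → c L c) = (FIRST(RHS) \ {ε}) ∪ (FOLLOW(F) if ε ∈ FIRST(RHS), i.e. RHS ⇒* ε)
FIRST(c L c) = { 'c' }
ε ∉ FIRST(c L c), so FOLLOW(F) is not added.
PREDICT(F → c L c) = { 'c' }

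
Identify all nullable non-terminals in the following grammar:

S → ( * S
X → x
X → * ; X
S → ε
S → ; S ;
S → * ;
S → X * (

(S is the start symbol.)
{ 'S' }

ε-productions: S → ε
So S is immediately nullable.
No further non-terminal can be added: every production for the remaining non-terminals contains a terminal or a non-nullable non-terminal.
Nullable = { 'S' }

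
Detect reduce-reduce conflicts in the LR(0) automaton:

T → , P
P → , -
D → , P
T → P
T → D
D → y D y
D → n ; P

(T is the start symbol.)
Yes — I15: [D → , P .] vs [T → , P .]

Augment with T' → T and build the canonical LR(0) collection (I0 = CLOSURE({[T' → . T]}), then GOTO on every symbol after a dot until no new states appear). It has 16 states:
  I0: { [D → . , P], [D → . n ; P], [D → . y D y], [P → . , -], [T → . , P], [T → . D], [T → . P], [T' → . T] }  — shift
  I1: { [D → , . P], [P → , . -], [P → . , -], [T → , . P] }  — shift
  I2: { [T → D .] }  — reduce
  I3: { [T → P .] }  — reduce
  I4: { [T' → T .] }  — accept
  I5: { [D → n . ; P] }  — shift
  I6: { [D → . , P], [D → . n ; P], [D → . y D y], [D → y . D y] }  — shift
  I7: { [D → , . P], [P → . , -] }  — shift
  I8: { [D → y D . y] }  — shift
  I9: { [D → y D y .] }  — reduce
  I10: { [P → , . -] }  — shift
  I11: { [D → , P .] }  — reduce
  I12: { [P → , - .] }  — reduce
  I13: { [D → n ; . P], [P → . , -] }  — shift
  I14: { [D → n ; P .] }  — reduce
  I15: { [D → , P .], [T → , P .] }  — 2 reduces

I15 contains complete items [D → , P .], [T → , P .] — reduce-reduce conflict.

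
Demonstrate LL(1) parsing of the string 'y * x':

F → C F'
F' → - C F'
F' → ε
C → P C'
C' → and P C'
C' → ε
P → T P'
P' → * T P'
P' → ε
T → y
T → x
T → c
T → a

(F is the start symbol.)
LL(1) parsing maintains a stack (initially the start symbol over $) and the input. At each step: if the stack top is a terminal, match it against the current input token; if it is a non-terminal N, replace it with the RHS of M[N, lookahead] (the unique production whose predict set contains the lookahead).

Stack is shown with the top on the left.

Stack           Input    Action
-------------------------------
F $             y * x $  output F → C F'
C F' $          y * x $  output C → P C'
P C' F' $       y * x $  output P → T P'
T P' C' F' $    y * x $  output T → y
y P' C' F' $    y * x $  match 'y'
P' C' F' $      * x $    output P' → * T P'
* T P' C' F' $  * x $    match '*'
T P' C' F' $    x $      output T → x
x P' C' F' $    x $      match 'x'
P' C' F' $      $        output P' → ε
C' F' $         $        output C' → ε
F' $            $        output F' → ε
$               $        accept

The string is accepted.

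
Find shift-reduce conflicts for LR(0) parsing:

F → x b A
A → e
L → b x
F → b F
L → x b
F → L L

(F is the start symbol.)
A shift-reduce conflict occurs when an LR(0) state has both:
  - a complete (reduce) item [A → α .] (dot at the end), and
  - a shift item [B → β . c γ] (dot before a terminal).

Augment with F' → F and build the canonical LR(0) collection (I0 = CLOSURE({[F' → . F]}), then GOTO on every symbol after a dot until no new states appear). It has 15 states:
  I0: { [F → . L L], [F → . b F], [F → . x b A], [F' → . F], [L → . b x], [L → . x b] }  — shift
  I1: { [F' → F .] }  — accept
  I2: { [F → L . L], [L → . b x], [L → . x b] }  — shift
  I3: { [F → . L L], [F → . b F], [F → . x b A], [F → b . F], [L → . b x], [L → . x b], [L → b . x] }  — shift
  I4: { [F → x . b A], [L → x . b] }  — shift
  I5: { [A → . e], [F → x b . A], [L → x b .] }  — shift, reduce
  I6: { [F → x b A .] }  — reduce
  I7: { [A → e .] }  — reduce
  I8: { [F → b F .] }  — reduce
  I9: { [F → x . b A], [L → b x .], [L → x . b] }  — shift, reduce
  I10: { [F → L L .] }  — reduce
  I11: { [L → b . x] }  — shift
  I12: { [L → x . b] }  — shift
  I13: { [L → x b .] }  — reduce
  I14: { [L → b x .] }  — reduce

I5 contains reduce item [L → x b .] and shift item [A → . e] — shift-reduce conflict.
I9 contains reduce item [L → b x .] and shift items [F → x . b A], [L → x . b] — shift-reduce conflict.

Answer: Yes — I5: [L → x b .] vs [A → . e]; I9: [L → b x .] vs [F → x . b A]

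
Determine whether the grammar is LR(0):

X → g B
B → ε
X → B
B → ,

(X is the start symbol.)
No. Shift-reduce conflict between [B → .] and [B → . ,]

A grammar is LR(0) if no state in the canonical LR(0) collection has:
  - both a shift item (dot before a terminal) and a complete item (shift-reduce conflict), or
  - two or more complete items (reduce-reduce conflict; the accept item [X' → X .] counts as a complete item here).

Augment with X' → X and build the canonical LR(0) collection (I0 = CLOSURE({[X' → . X]}), then GOTO on every symbol after a dot until no new states appear). It has 6 states:
  I0: { [B → . ,], [B → .], [X → . B], [X → . g B], [X' → . X] }  — shift, reduce
  I1: { [B → , .] }  — reduce
  I2: { [X → B .] }  — reduce
  I3: { [X' → X .] }  — accept
  I4: { [B → . ,], [B → .], [X → g . B] }  — shift, reduce
  I5: { [X → g B .] }  — reduce

Conflict in state I0:
  Shift-reduce conflict between [B → .] and [B → . ,]
So the grammar is NOT LR(0).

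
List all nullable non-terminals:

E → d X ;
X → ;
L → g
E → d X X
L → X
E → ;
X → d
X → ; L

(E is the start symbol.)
None

There are no ε-productions, so no non-terminal can derive ε.
No non-terminals are nullable.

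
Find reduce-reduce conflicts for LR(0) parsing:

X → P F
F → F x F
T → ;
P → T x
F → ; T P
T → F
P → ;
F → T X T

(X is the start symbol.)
Augment with X' → X and build the canonical LR(0) collection (I0 = CLOSURE({[X' → . X]}), then GOTO on every symbol after a dot until no new states appear). It has 16 states:
  I0: { [F → . ; T P], [F → . F x F], [F → . T X T], [P → . ;], [P → . T x], [T → . ;], [T → . F], [X → . P F], [X' → . X] }  — shift
  I1: { [F → . ; T P], [F → . F x F], [F → . T X T], [F → ; . T P], [P → ; .], [T → . ;], [T → . F], [T → ; .] }  — shift, 2 reduces
  I2: { [F → F . x F], [T → F .] }  — shift, reduce
  I3: { [F → . ; T P], [F → . F x F], [F → . T X T], [T → . ;], [T → . F], [X → P . F] }  — shift
  I4: { [F → . ; T P], [F → . F x F], [F → . T X T], [F → T . X T], [P → . ;], [P → . T x], [P → T . x], [T → . ;], [T → . F], [X → . P F] }  — shift
  I5: { [X' → X .] }  — accept
  I6: { [F → . ; T P], [F → . F x F], [F → . T X T], [F → T X . T], [T → . ;], [T → . F] }  — shift
  I7: { [P → T x .] }  — reduce
  I8: { [F → . ; T P], [F → . F x F], [F → . T X T], [F → ; . T P], [T → . ;], [T → . F], [T → ; .] }  — shift, reduce
  I9: { [F → . ; T P], [F → . F x F], [F → . T X T], [F → T . X T], [F → T X T .], [P → . ;], [P → . T x], [T → . ;], [T → . F], [X → . P F] }  — shift, reduce
  I10: { [F → . ; T P], [F → . F x F], [F → . T X T], [F → ; T . P], [F → T . X T], [P → . ;], [P → . T x], [T → . ;], [T → . F], [X → . P F] }  — shift
  I11: { [F → . ; T P], [F → . F x F], [F → . T X T], [F → ; T P .], [T → . ;], [T → . F], [X → P . F] }  — shift, reduce
  I12: { [F → F . x F], [T → F .], [X → P F .] }  — shift, 2 reduces
  I13: { [F → . ; T P], [F → . F x F], [F → . T X T], [F → T . X T], [P → . ;], [P → . T x], [T → . ;], [T → . F], [X → . P F] }  — shift
  I14: { [F → . ; T P], [F → . F x F], [F → . T X T], [F → F x . F], [T → . ;], [T → . F] }  — shift
  I15: { [F → F . x F], [F → F x F .], [T → F .] }  — shift, 2 reduces

I1 contains complete items [P → ; .], [T → ; .] — reduce-reduce conflict.
I12 contains complete items [T → F .], [X → P F .] — reduce-reduce conflict.
I15 contains complete items [F → F x F .], [T → F .] — reduce-reduce conflict.

Answer: Yes — I1: [P → ; .] vs [T → ; .]; I12: [T → F .] vs [X → P F .]; I15: [F → F x F .] vs [T → F .]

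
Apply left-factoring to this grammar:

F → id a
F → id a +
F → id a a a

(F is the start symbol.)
F → id a F'
F' → ε
F' → +
F' → a a

Left-factoring transforms A → αβ₁ | αβ₂ into A → αA' and A' → β₁ | β₂
(α is the longest common prefix among the alternatives). Repeat until
no nonterminal has two alternatives with a common prefix.

Round 1: F has alternatives sharing prefix 'id a'. Introduce F': F → id a F'
  Add: F' → ε
  Add: F' → +
  Add: F' → a a

No remaining common prefixes — done.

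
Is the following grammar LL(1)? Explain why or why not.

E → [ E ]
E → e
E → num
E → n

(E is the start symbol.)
Yes, the grammar is LL(1).

A grammar is LL(1) if for each non-terminal N with multiple productions, the predict sets of those productions are pairwise disjoint, where PREDICT(N → α) = (FIRST(α) \ {ε}) ∪ (FOLLOW(N) if α ⇒* ε).

For E:
  PREDICT(E → '[' E ']') = { '[' }
  PREDICT(E → e) = { 'e' }
  PREDICT(E → num) = { 'num' }
  PREDICT(E → n) = { 'n' }

All predict sets are disjoint. The grammar IS LL(1).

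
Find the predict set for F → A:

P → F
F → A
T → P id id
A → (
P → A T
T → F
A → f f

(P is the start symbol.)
PREDICT(F → A) = (FIRST(RHS) \ {ε}) ∪ (FOLLOW(F) if ε ∈ FIRST(RHS), i.e. RHS ⇒* ε)
FIRST(A) = { '(', 'f' }
FIRST(A) = { '(', 'f' }
ε ∉ FIRST(A), so FOLLOW(F) is not added.
PREDICT(F → A) = { '(', 'f' }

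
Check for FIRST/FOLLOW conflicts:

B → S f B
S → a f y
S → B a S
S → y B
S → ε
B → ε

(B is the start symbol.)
Nullable non-terminals: B, S.
FIRST sets used below: FIRST(S) = { 'a', 'f', 'y', ε }, FIRST(B) = { 'a', 'f', 'y', ε }

B: nullable alternative(s) B → ε; FOLLOW(B) = { $, 'a', 'f' }
  B → S f B: FIRST \ {ε} = { 'a', 'f', 'y' } — overlaps FOLLOW(B) on { 'a', 'f' }: CONFLICT
  B → ε: FIRST \ {ε} = { } — this is the only nullable alternative, skip

S: nullable alternative(s) S → ε; FOLLOW(S) = { 'f' }
  S → a f y: FIRST \ {ε} = { 'a' } — disjoint from FOLLOW(S)
  S → B a S: FIRST \ {ε} = { 'a', 'f', 'y' } — overlaps FOLLOW(S) on { 'f' }: CONFLICT
  S → y B: FIRST \ {ε} = { 'y' } — disjoint from FOLLOW(S)
  S → ε: FIRST \ {ε} = { } — this is the only nullable alternative, skip

So the grammar has 2 FIRST/FOLLOW conflicts (marked CONFLICT above).

Answer: Yes. B → S f B with FOLLOW(B) on { 'a', 'f' }; S → B a S with FOLLOW(S) on { 'f' }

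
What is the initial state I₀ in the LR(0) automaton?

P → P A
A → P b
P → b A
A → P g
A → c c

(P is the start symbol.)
{ [P → . P A], [P → . b A], [P' → . P] }

First, augment the grammar with P' → P
I₀ = CLOSURE({ [P' → . P] }):
  [P' → . P] has the dot before P: add [P → . P A], [P → . b A]
No further items can be added.

I₀ = { [P → . P A], [P → . b A], [P' → . P] }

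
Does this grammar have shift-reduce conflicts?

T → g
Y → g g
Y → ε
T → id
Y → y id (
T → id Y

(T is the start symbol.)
Augment with T' → T and build the canonical LR(0) collection (I0 = CLOSURE({[T' → . T]}), then GOTO on every symbol after a dot until no new states appear). It has 10 states:
  I0: { [T → . g], [T → . id Y], [T → . id], [T' → . T] }  — shift
  I1: { [T' → T .] }  — accept
  I2: { [T → g .] }  — reduce
  I3: { [T → id . Y], [T → id .], [Y → . g g], [Y → . y id (], [Y → .] }  — shift, 2 reduces
  I4: { [T → id Y .] }  — reduce
  I5: { [Y → g . g] }  — shift
  I6: { [Y → y . id (] }  — shift
  I7: { [Y → y id . (] }  — shift
  I8: { [Y → y id ( .] }  — reduce
  I9: { [Y → g g .] }  — reduce

I3 contains reduce items [T → id .], [Y → .] and shift items [Y → . g g], [Y → . y id (] — shift-reduce conflict.

Answer: Yes — I3: [T → id .] vs [Y → . g g]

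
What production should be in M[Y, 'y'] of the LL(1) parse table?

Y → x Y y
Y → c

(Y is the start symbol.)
To find M[Y, 'y'], we find productions for Y where 'y' is in the predict set (PREDICT(N → α) = (FIRST(α) \ {ε}) ∪ (FOLLOW(N) if α ⇒* ε)).

Y → x Y y: PREDICT = { 'x' }
Y → c: PREDICT = { 'c' }

M[Y, 'y'] is empty (no production applies)

Answer: Empty (error entry)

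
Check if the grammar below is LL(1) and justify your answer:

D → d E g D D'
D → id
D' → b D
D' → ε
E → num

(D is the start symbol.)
Relevant sets:
  FOLLOW(D') = { $, 'b' }

For D:
  PREDICT(D → d E g D D') = { 'd' }
  PREDICT(D → id) = { 'id' }
For D':
  PREDICT(D' → b D) = { 'b' }
  PREDICT(D' → ε) = { $, 'b' }
E has a single production, so nothing to check there.

Conflict found: Predict set conflict for D': { 'b' }
The grammar is NOT LL(1).

Answer: No. Predict set conflict for D': { 'b' }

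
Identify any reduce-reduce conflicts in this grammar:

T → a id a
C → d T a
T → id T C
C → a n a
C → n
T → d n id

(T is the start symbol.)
No reduce-reduce conflicts

A reduce-reduce conflict occurs when an LR(0) state has two complete items [A → α .] and [B → β .] — both call for a reduction, and with no lookahead the parser cannot choose between them.

Augment with T' → T and build the canonical LR(0) collection (I0 = CLOSURE({[T' → . T]}), then GOTO on every symbol after a dot until no new states appear). It has 18 states:
  I0: { [T → . a id a], [T → . d n id], [T → . id T C], [T' → . T] }  — shift
  I1: { [T' → T .] }  — accept
  I2: { [T → a . id a] }  — shift
  I3: { [T → d . n id] }  — shift
  I4: { [T → . a id a], [T → . d n id], [T → . id T C], [T → id . T C] }  — shift
  I5: { [C → . a n a], [C → . d T a], [C → . n], [T → id T . C] }  — shift
  I6: { [T → id T C .] }  — reduce
  I7: { [C → a . n a] }  — shift
  I8: { [C → d . T a], [T → . a id a], [T → . d n id], [T → . id T C] }  — shift
  I9: { [C → n .] }  — reduce
  I10: { [C → d T . a] }  — shift
  I11: { [C → d T a .] }  — reduce
  I12: { [C → a n . a] }  — shift
  I13: { [C → a n a .] }  — reduce
  I14: { [T → d n . id] }  — shift
  I15: { [T → d n id .] }  — reduce
  I16: { [T → a id . a] }  — shift
  I17: { [T → a id a .] }  — reduce

No state contains more than one complete item.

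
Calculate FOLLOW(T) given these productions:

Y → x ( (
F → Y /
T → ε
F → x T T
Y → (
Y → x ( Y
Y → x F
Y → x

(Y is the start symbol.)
In F → x T T: T is followed by T, add FIRST(T) \ {ε} = { }
  T is nullable, so also add FOLLOW(F)
In F → x T T: T is at the end, add FOLLOW(F)

The FOLLOW sets referred to above (computed the same way, to a fixed point):
  FOLLOW(F) = { $, '/' }

Taking the union: FOLLOW(T) = { $, '/' }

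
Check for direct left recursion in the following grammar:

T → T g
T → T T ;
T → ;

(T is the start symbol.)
Direct left recursion occurs when N → N α for some non-terminal N (the right-hand side begins with the left-hand side itself).

T → T g: LEFT RECURSIVE (starts with T)
T → T T ;: LEFT RECURSIVE (starts with T)
T → ;: starts with ';'

The grammar has direct left recursion on: T.

Answer: Yes, T is left-recursive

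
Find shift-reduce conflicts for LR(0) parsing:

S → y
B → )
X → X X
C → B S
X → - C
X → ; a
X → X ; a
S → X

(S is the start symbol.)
Yes — I4: [S → X .] vs [X → . - C]; I7: [X → X X .] vs [X → . - C]

A shift-reduce conflict occurs when an LR(0) state has both:
  - a complete (reduce) item [A → α .] (dot at the end), and
  - a shift item [B → β . c γ] (dot before a terminal).

Augment with S' → S and build the canonical LR(0) collection (I0 = CLOSURE({[S' → . S]}), then GOTO on every symbol after a dot until no new states appear). It has 14 states:
  I0: { [S → . X], [S → . y], [S' → . S], [X → . - C], [X → . ; a], [X → . X ; a], [X → . X X] }  — shift
  I1: { [B → . )], [C → . B S], [X → - . C] }  — shift
  I2: { [X → ; . a] }  — shift
  I3: { [S' → S .] }  — accept
  I4: { [S → X .], [X → . - C], [X → . ; a], [X → . X ; a], [X → . X X], [X → X . ; a], [X → X . X] }  — shift, reduce
  I5: { [S → y .] }  — reduce
  I6: { [X → ; . a], [X → X ; . a] }  — shift
  I7: { [X → . - C], [X → . ; a], [X → . X ; a], [X → . X X], [X → X . ; a], [X → X . X], [X → X X .] }  — shift, reduce
  I8: { [X → ; a .], [X → X ; a .] }  — 2 reduces
  I9: { [X → ; a .] }  — reduce
  I10: { [B → ) .] }  — reduce
  I11: { [C → B . S], [S → . X], [S → . y], [X → . - C], [X → . ; a], [X → . X ; a], [X → . X X] }  — shift
  I12: { [X → - C .] }  — reduce
  I13: { [C → B S .] }  — reduce

I4 contains reduce item [S → X .] and shift items [X → . - C], [X → . ; a], [X → X . ; a] — shift-reduce conflict.
I7 contains reduce item [X → X X .] and shift items [X → . - C], [X → . ; a], [X → X . ; a] — shift-reduce conflict.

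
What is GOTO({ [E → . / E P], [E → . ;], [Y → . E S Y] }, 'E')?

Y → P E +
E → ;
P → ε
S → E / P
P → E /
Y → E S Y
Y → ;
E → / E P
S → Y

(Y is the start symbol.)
{ [E → . / E P], [E → . ;], [P → . E /], [P → .], [S → . E / P], [S → . Y], [Y → . ;], [Y → . E S Y], [Y → . P E +], [Y → E . S Y] }

GOTO(I, 'E') = CLOSURE({ [A → αX.β] : [A → α.Xβ] ∈ I, X = 'E' })

Items with dot before 'E', with the dot advanced:
  [Y → . E S Y] → [Y → E . S Y]
Closure of the advanced items:
  [Y → E . S Y] has the dot before S: add [S → . E / P], [S → . Y]
  [S → . E / P] has the dot before E: add [E → . ;], [E → . / E P]
  [S → . Y] has the dot before Y: add [Y → . P E +], [Y → . E S Y], [Y → . ;]
  [Y → . P E +] has the dot before P: add [P → .], [P → . E /]

GOTO = { [E → . / E P], [E → . ;], [P → . E /], [P → .], [S → . E / P], [S → . Y], [Y → . ;], [Y → . E S Y], [Y → . P E +], [Y → E . S Y] }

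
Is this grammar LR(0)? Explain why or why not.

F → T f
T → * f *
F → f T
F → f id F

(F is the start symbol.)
Yes, the grammar is LR(0)

A grammar is LR(0) if no state in the canonical LR(0) collection has:
  - both a shift item (dot before a terminal) and a complete item (shift-reduce conflict), or
  - two or more complete items (reduce-reduce conflict; the accept item [F' → F .] counts as a complete item here).

Augment with F' → F and build the canonical LR(0) collection (I0 = CLOSURE({[F' → . F]}), then GOTO on every symbol after a dot until no new states appear). It has 11 states:
  I0: { [F → . T f], [F → . f T], [F → . f id F], [F' → . F], [T → . * f *] }  — shift
  I1: { [T → * . f *] }  — shift
  I2: { [F' → F .] }  — accept
  I3: { [F → T . f] }  — shift
  I4: { [F → f . T], [F → f . id F], [T → . * f *] }  — shift
  I5: { [F → f T .] }  — reduce
  I6: { [F → . T f], [F → . f T], [F → . f id F], [F → f id . F], [T → . * f *] }  — shift
  I7: { [F → f id F .] }  — reduce
  I8: { [F → T f .] }  — reduce
  I9: { [T → * f . *] }  — shift
  I10: { [T → * f * .] }  — reduce

Every state is either a pure shift/goto state or contains exactly one complete item and nothing to shift — no conflicts. The grammar is LR(0).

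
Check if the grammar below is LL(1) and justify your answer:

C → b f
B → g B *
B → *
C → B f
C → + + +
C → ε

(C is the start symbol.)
Yes, the grammar is LL(1).

Relevant sets:
  FIRST(B) = { '*', 'g' }
  FOLLOW(C) = { $ }

For C:
  PREDICT(C → b f) = { 'b' }
  PREDICT(C → B f) = { '*', 'g' }
  PREDICT(C → '+' '+' '+') = { '+' }
  PREDICT(C → ε) = { $ }
For B:
  PREDICT(B → g B '*') = { 'g' }
  PREDICT(B → '*') = { '*' }

All predict sets are disjoint. The grammar IS LL(1).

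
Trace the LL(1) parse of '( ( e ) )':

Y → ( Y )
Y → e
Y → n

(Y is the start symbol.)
LL(1) parsing maintains a stack (initially the start symbol over $) and the input. At each step: if the stack top is a terminal, match it against the current input token; if it is a non-terminal N, replace it with the RHS of M[N, lookahead] (the unique production whose predict set contains the lookahead).

Stack is shown with the top on the left.

Stack      Input        Action
------------------------------
Y $        ( ( e ) ) $  output Y → ( Y )
( Y ) $    ( ( e ) ) $  match '('
Y ) $      ( e ) ) $    output Y → ( Y )
( Y ) ) $  ( e ) ) $    match '('
Y ) ) $    e ) ) $      output Y → e
e ) ) $    e ) ) $      match 'e'
) ) $      ) ) $        match ')'
) $        ) $          match ')'
$          $            accept

The string is accepted.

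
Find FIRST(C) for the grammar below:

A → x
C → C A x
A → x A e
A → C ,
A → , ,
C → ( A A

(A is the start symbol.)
To compute FIRST(C), examine every production with C on the left-hand side, reading each right-hand side left to right until a non-nullable symbol is reached.

From C → C A x:
  - C is the symbol being defined: contributes nothing new
    C is not nullable, so stop
From C → ( A A:
  - '(' is a terminal: add '(' and stop

Collecting: FIRST(C) = { '(' }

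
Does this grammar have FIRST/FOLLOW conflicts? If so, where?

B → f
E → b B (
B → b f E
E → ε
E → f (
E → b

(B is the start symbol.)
No FIRST/FOLLOW conflicts.

Nullable non-terminals: E.

E: nullable alternative(s) E → ε; FOLLOW(E) = { $, '(' }
  E → b B (: FIRST \ {ε} = { 'b' } — disjoint from FOLLOW(E)
  E → ε: FIRST \ {ε} = { } — this is the only nullable alternative, skip
  E → f (: FIRST \ {ε} = { 'f' } — disjoint from FOLLOW(E)
  E → b: FIRST \ {ε} = { 'b' } — disjoint from FOLLOW(E)

B has no nullable alternative, so no FIRST/FOLLOW check is needed there.

No FIRST/FOLLOW conflicts found.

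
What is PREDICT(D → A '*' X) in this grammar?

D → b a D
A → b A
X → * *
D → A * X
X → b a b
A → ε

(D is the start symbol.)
{ '*', 'b' }

PREDICT(D → A '*' X) = (FIRST(RHS) \ {ε}) ∪ (FOLLOW(D) if ε ∈ FIRST(RHS), i.e. RHS ⇒* ε)
FIRST(A) = { 'b', ε }
FIRST(A '*' X) = { '*', 'b' }
ε ∉ FIRST(A '*' X), so FOLLOW(D) is not added.
PREDICT(D → A '*' X) = { '*', 'b' }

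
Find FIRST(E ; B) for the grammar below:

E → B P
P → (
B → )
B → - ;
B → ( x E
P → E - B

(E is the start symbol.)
FIRST sets of the non-terminals involved (from the grammar, by fixed-point iteration):
  FIRST(E) = { '(', ')', '-' }

To compute FIRST(E ; B), process the symbols left to right:
Symbol E is a non-terminal. Add FIRST(E) \ {ε} = { '(', ')', '-' }
E is not nullable (ε ∉ FIRST(E)), so stop here.
FIRST(E ; B) = { '(', ')', '-' }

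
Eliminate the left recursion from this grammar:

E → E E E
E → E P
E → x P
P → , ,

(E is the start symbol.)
E is directly left-recursive. The standard transformation for
  A → A α₁ | ... | A α_m | β₁ | ... | β_n
is
  A  → β₁ A' | ... | β_n A'
  A' → α₁ A' | ... | α_m A' | ε

E → x P becomes E → x P E'
E → E E E becomes E' → E E E'
E → E P becomes E' → P E'
Add E' → ε

Productions for other non-terminals are unchanged:
  P → , ,

Resulting grammar:
E → x P E'
E' → E E E'
E' → P E'
E' → ε
P → , ,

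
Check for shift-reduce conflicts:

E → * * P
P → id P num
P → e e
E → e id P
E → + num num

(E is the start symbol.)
Augment with E' → E and build the canonical LR(0) collection (I0 = CLOSURE({[E' → . E]}), then GOTO on every symbol after a dot until no new states appear). It has 16 states:
  I0: { [E → . * * P], [E → . + num num], [E → . e id P], [E' → . E] }  — shift
  I1: { [E → * . * P] }  — shift
  I2: { [E → + . num num] }  — shift
  I3: { [E' → E .] }  — accept
  I4: { [E → e . id P] }  — shift
  I5: { [E → e id . P], [P → . e e], [P → . id P num] }  — shift
  I6: { [E → e id P .] }  — reduce
  I7: { [P → e . e] }  — shift
  I8: { [P → . e e], [P → . id P num], [P → id . P num] }  — shift
  I9: { [P → id P . num] }  — shift
  I10: { [P → id P num .] }  — reduce
  I11: { [P → e e .] }  — reduce
  I12: { [E → + num . num] }  — shift
  I13: { [E → + num num .] }  — reduce
  I14: { [E → * * . P], [P → . e e], [P → . id P num] }  — shift
  I15: { [E → * * P .] }  — reduce

No state contains both a complete item and a shift item.

Answer: No shift-reduce conflicts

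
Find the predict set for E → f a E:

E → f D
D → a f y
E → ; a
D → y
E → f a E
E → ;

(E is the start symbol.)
PREDICT(E → f a E) = (FIRST(RHS) \ {ε}) ∪ (FOLLOW(E) if ε ∈ FIRST(RHS), i.e. RHS ⇒* ε)
FIRST(f a E) = { 'f' }
ε ∉ FIRST(f a E), so FOLLOW(E) is not added.
PREDICT(E → f a E) = { 'f' }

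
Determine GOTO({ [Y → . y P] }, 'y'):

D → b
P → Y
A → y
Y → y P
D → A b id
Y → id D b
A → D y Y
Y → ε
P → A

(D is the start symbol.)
GOTO(I, 'y') = CLOSURE({ [A → αX.β] : [A → α.Xβ] ∈ I, X = 'y' })

Items with dot before 'y', with the dot advanced:
  [Y → . y P] → [Y → y . P]
Closure of the advanced items:
  [Y → y . P] has the dot before P: add [P → . Y], [P → . A]
  [P → . Y] has the dot before Y: add [Y → . y P], [Y → . id D b], [Y → .]
  [P → . A] has the dot before A: add [A → . y], [A → . D y Y]
  [A → . D y Y] has the dot before D: add [D → . b], [D → . A b id]

GOTO = { [A → . D y Y], [A → . y], [D → . A b id], [D → . b], [P → . A], [P → . Y], [Y → . id D b], [Y → . y P], [Y → .], [Y → y . P] }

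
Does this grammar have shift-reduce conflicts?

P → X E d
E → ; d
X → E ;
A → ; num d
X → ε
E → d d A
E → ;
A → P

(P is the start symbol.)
Yes — I0: [X → .] vs [E → . ;]; I1: [E → ; .] vs [E → ; . d]; I6: [X → .] vs [A → . ; num d]; I7: [E → ; .] vs [A → ; . num d]

Augment with P' → P and build the canonical LR(0) collection (I0 = CLOSURE({[P' → . P]}), then GOTO on every symbol after a dot until no new states appear). It has 16 states:
  I0: { [E → . ; d], [E → . ;], [E → . d d A], [P → . X E d], [P' → . P], [X → . E ;], [X → .] }  — shift, reduce
  I1: { [E → ; . d], [E → ; .] }  — shift, reduce
  I2: { [X → E . ;] }  — shift
  I3: { [P' → P .] }  — accept
  I4: { [E → . ; d], [E → . ;], [E → . d d A], [P → X . E d] }  — shift
  I5: { [E → d . d A] }  — shift
  I6: { [A → . ; num d], [A → . P], [E → . ; d], [E → . ;], [E → . d d A], [E → d d . A], [P → . X E d], [X → . E ;], [X → .] }  — shift, reduce
  I7: { [A → ; . num d], [E → ; . d], [E → ; .] }  — shift, reduce
  I8: { [E → d d A .] }  — reduce
  I9: { [A → P .] }  — reduce
  I10: { [E → ; d .] }  — reduce
  I11: { [A → ; num . d] }  — shift
  I12: { [A → ; num d .] }  — reduce
  I13: { [P → X E . d] }  — shift
  I14: { [P → X E d .] }  — reduce
  I15: { [X → E ; .] }  — reduce

I0 contains reduce item [X → .] and shift items [E → . ;], [E → . ; d], [E → . d d A] — shift-reduce conflict.
I1 contains reduce item [E → ; .] and shift item [E → ; . d] — shift-reduce conflict.
I6 contains reduce item [X → .] and shift items [A → . ; num d], [E → . ;], [E → . ; d], [E → . d d A] — shift-reduce conflict.
I7 contains reduce item [E → ; .] and shift items [A → ; . num d], [E → ; . d] — shift-reduce conflict.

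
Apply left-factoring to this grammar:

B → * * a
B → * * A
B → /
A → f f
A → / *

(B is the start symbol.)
B → * * B'
B' → a
B' → A
B → /
A → f f
A → / *

Left-factoring transforms A → αβ₁ | αβ₂ into A → αA' and A' → β₁ | β₂
(α is the longest common prefix among the alternatives). Repeat until
no nonterminal has two alternatives with a common prefix.

Round 1: B has alternatives sharing prefix '* *'. Introduce B': B → * * B'
  Add: B' → a
  Add: B' → A

No remaining common prefixes — done.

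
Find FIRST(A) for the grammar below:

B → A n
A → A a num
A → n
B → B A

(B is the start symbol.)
From A → A a num:
  - A is the symbol being defined: contributes nothing new
    A is not nullable, so stop
From A → n:
  - n is a terminal: add 'n' and stop

Collecting: FIRST(A) = { 'n' }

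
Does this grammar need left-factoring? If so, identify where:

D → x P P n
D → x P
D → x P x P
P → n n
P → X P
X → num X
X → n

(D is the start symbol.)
Yes, D has productions with common prefix 'x P'

Left-factoring is needed when two productions for the same non-terminal
share a common prefix on the right-hand side.

Productions for D:
  D → x P P n
  D → x P
  D → x P x P
Productions for P:
  P → n n
  P → X P
Productions for X:
  X → num X
  X → n

Found common prefix 'x P' in productions for D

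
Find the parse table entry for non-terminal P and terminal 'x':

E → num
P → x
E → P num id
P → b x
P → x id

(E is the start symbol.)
To find M[P, 'x'], we find productions for P where 'x' is in the predict set (PREDICT(N → α) = (FIRST(α) \ {ε}) ∪ (FOLLOW(N) if α ⇒* ε)).

P → x: PREDICT = { 'x' }
  'x' is in predict set, so this production goes in M[P, 'x']
P → b x: PREDICT = { 'b' }
P → x id: PREDICT = { 'x' }
  'x' is in predict set, so this production goes in M[P, 'x']

M[P, 'x'] = P → x, P → x id  (a multiply-defined cell — the grammar is not LL(1))

Answer: P → x, P → x id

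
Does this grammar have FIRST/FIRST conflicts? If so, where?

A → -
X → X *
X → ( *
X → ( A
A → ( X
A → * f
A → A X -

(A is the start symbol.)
A FIRST/FIRST conflict occurs when two productions N → α and N → β for the same non-terminal have FIRST(α) ∩ FIRST(β) ≠ ∅ (with ε ∈ FIRST of a nullable right-hand side, so two nullable alternatives also conflict).

FIRST sets of the non-terminals at (or reachable through a nullable prefix from) the front of some alternative:
  FIRST(A) = { '(', '*', '-' }
  FIRST(X) = { '(' }

Productions for A:
  A → -: FIRST = { '-' }
  A → ( X: FIRST = { '(' }
  A → * f: FIRST = { '*' }
  A → A X -: FIRST = { '(', '*', '-' }
Productions for X:
  X → X *: FIRST = { '(' }
  X → ( *: FIRST = { '(' }
  X → ( A: FIRST = { '(' }

Conflict for A: A → - and A → A X -
  Overlap: { '-' }
Conflict for A: A → ( X and A → A X -
  Overlap: { '(' }
Conflict for A: A → * f and A → A X -
  Overlap: { '*' }
Conflict for X: X → X * and X → ( *
  Overlap: { '(' }
Conflict for X: X → X * and X → ( A
  Overlap: { '(' }
Conflict for X: X → ( * and X → ( A
  Overlap: { '(' }

Answer: Yes. A → '-' / A → A X '-' on { '-' }; A → '(' X / A → A X '-' on { '(' }; A → '*' f / A → A X '-' on { '*' }; X → X '*' / X → '(' '*' on { '(' }; X → X '*' / X → '(' A on { '(' }; X → '(' '*' / X → '(' A on { '(' }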